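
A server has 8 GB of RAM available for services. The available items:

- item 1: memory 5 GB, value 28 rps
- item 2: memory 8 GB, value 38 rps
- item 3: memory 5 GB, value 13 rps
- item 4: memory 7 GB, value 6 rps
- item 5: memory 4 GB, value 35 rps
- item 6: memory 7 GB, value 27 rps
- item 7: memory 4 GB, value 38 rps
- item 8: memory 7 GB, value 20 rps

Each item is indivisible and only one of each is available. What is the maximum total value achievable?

Check high-value combinations within 8 GB:
- item 5+item 7: memory 4+4=8, value 35+38=73
- item 7: memory 4, value 38
- item 2: memory 8, value 38
- item 5: memory 4, value 35
Best: 73 rps.

73 rps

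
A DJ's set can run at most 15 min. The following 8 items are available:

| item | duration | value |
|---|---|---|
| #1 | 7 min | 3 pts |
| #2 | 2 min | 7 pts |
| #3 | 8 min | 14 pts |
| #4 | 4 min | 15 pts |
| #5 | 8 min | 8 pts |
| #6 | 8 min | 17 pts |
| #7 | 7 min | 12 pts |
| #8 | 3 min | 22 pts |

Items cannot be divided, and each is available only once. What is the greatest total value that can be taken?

54 pts

Check high-value combinations within 15 min:
- #4+#6+#8: duration 4+8+3=15, value 15+17+22=54
- #3+#4+#8: duration 8+4+3=15, value 14+15+22=51
- #4+#7+#8: duration 4+7+3=14, value 15+12+22=49
- #2+#6+#8: duration 2+8+3=13, value 7+17+22=46
- #4+#5+#8: duration 4+8+3=15, value 15+8+22=45
Best: 54 pts.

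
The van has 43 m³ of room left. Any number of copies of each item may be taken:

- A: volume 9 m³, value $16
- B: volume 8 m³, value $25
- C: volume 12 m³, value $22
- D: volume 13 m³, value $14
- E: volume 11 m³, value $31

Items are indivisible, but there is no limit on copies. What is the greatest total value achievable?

Best value-per-unit is B at 25/8; filling with it alone gives 5×25 = 125.
Optimal mix: 4×B + 1×E → volume 43, value 131.

$131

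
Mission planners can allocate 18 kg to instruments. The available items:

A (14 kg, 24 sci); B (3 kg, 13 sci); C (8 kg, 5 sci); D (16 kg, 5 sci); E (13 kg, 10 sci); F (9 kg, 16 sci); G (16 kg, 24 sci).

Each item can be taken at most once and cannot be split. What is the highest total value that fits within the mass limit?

This is a 0/1 knapsack; check combinations near the capacity.
- A+B: mass 14+3=17, value 24+13=37
- B+F: mass 3+9=12, value 13+16=29
- A: mass 14, value 24
- G: mass 16, value 24
- B+E: mass 3+13=16, value 13+10=23
Best: 37 sci.

37 sci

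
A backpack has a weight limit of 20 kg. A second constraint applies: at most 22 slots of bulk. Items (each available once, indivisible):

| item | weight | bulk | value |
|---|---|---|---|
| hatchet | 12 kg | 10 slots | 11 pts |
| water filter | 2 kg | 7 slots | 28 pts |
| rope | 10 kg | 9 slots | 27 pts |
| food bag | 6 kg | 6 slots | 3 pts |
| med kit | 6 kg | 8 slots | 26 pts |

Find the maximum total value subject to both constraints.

58 pts

Feasible sets respecting both limits:
- water filter+rope+food bag: weight 18, bulk 22, value 58
- water filter+food bag+med kit: weight 14, bulk 21, value 57
- water filter+rope: weight 12, bulk 16, value 55
Best: 58 pts.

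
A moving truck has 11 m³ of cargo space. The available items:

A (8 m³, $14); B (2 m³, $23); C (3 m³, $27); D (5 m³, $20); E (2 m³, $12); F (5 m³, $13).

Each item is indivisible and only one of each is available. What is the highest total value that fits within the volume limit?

$70

Check high-value combinations within 11 m³:
- B+C+D: volume 2+3+5=10, value 23+27+20=70
- B+C+F: volume 2+3+5=10, value 23+27+13=63
- B+C+E: volume 2+3+2=7, value 23+27+12=62
- C+D+E: volume 3+5+2=10, value 27+20+12=59
Best: $70.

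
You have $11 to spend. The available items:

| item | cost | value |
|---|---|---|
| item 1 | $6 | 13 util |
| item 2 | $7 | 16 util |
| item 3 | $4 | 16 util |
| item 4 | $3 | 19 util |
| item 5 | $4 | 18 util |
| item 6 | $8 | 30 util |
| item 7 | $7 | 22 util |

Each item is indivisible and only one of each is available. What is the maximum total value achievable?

Check high-value combinations within $11:
- item 3+item 4+item 5: cost 4+3+4=11, value 16+19+18=53
- item 4+item 6: cost 3+8=11, value 19+30=49
- item 4+item 7: cost 3+7=10, value 19+22=41
- item 5+item 7: cost 4+7=11, value 18+22=40
Best: 53 util.

53 util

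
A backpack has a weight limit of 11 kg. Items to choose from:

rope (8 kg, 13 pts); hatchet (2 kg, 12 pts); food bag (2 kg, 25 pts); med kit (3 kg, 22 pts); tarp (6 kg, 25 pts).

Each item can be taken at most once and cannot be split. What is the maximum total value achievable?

This is a 0/1 knapsack; check combinations near the capacity.
- food bag+med kit+tarp: weight 2+3+6=11, value 25+22+25=72
- hatchet+food bag+tarp: weight 2+2+6=10, value 12+25+25=62
- hatchet+food bag+med kit: weight 2+2+3=7, value 12+25+22=59
Best: 72 pts.

72 pts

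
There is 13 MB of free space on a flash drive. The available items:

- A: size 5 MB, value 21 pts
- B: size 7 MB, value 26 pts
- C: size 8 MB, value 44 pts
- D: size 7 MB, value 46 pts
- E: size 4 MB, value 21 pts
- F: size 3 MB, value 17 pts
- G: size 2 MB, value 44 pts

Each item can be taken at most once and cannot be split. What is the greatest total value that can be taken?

111 pts

Check high-value combinations within 13 MB:
- D+E+G: size 7+4+2=13, value 46+21+44=111
- D+F+G: size 7+3+2=12, value 46+17+44=107
- C+F+G: size 8+3+2=13, value 44+17+44=105
- B+E+G: size 7+4+2=13, value 26+21+44=91
- D+G: size 7+2=9, value 46+44=90
Best: 111 pts.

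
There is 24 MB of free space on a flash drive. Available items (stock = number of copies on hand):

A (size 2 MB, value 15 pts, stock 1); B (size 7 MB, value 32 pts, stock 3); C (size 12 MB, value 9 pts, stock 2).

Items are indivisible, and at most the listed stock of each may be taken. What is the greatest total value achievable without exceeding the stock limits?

Top feasible selections:
- 1×A + 3×B: size 23, value 111
- 3×B: size 21, value 96
- 1×A + 2×B: size 16, value 79
Best: 111 pts.

111 pts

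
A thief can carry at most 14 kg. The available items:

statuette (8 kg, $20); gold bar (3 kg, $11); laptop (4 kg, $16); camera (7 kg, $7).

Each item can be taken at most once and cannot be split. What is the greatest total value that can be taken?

This is a 0/1 knapsack; check combinations near the capacity.
- statuette+laptop: weight 8+4=12, value 20+16=36
- gold bar+laptop+camera: weight 3+4+7=14, value 11+16+7=34
- statuette+gold bar: weight 8+3=11, value 20+11=31
Best: $36.

$36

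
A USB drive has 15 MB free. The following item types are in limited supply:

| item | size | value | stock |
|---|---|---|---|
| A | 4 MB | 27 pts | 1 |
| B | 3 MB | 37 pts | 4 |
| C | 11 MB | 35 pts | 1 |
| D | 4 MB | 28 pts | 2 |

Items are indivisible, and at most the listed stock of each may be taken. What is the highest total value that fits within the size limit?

Top feasible selections:
- 4×B: size 12, value 148
- 3×B + 1×D: size 13, value 139
- 1×A + 3×B: size 13, value 138
- 2×B + 2×D: size 14, value 130
Best: 148 pts.

148 pts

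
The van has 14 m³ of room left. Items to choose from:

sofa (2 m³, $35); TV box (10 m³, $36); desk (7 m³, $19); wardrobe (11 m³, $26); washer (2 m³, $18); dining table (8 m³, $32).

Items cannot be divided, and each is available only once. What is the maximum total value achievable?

$89

Check high-value combinations within 14 m³:
- sofa+TV box+washer: volume 2+10+2=14, value 35+36+18=89
- sofa+washer+dining table: volume 2+2+8=12, value 35+18+32=85
- sofa+desk+washer: volume 2+7+2=11, value 35+19+18=72
Best: $89.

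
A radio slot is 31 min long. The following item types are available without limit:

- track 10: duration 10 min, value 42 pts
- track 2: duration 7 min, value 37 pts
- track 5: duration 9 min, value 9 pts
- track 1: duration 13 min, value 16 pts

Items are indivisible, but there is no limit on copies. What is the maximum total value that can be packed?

153 pts

Best value-per-unit is track 2 at 37/7; filling with it alone gives 4×37 = 148.
Optimal mix: 1×track 10 + 3×track 2 → duration 31, value 153.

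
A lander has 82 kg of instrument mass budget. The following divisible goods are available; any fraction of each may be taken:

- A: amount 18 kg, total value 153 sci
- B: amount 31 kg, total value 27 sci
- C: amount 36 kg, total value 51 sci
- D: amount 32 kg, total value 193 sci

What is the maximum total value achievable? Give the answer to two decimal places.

Take in order of value per unit:
- A (153/18 per unit): all 18 → value 153, running total 153.00
- D (193/32 per unit): all 32 → value 193, running total 346.00
- C (51/36 per unit): 32 of 36 → value 32×51/36 = 45.3333, running total 391.33
Total 391.33.

391.33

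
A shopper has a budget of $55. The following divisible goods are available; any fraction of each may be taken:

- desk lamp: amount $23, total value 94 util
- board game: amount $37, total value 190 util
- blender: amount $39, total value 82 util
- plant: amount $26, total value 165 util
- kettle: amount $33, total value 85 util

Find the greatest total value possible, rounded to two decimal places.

Take in order of value per unit:
- plant (165/26 per unit): all 26 → value 165, running total 165.00
- board game (190/37 per unit): 29 of 37 → value 29×190/37 = 148.9189, running total 313.92
Total 313.92.

313.92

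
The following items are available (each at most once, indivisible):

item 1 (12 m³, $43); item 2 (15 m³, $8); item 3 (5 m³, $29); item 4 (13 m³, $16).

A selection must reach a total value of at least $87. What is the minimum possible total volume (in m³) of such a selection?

30

Subsets with value ≥ 87, sorted by total volume:
- item 1+item 3+item 4: volume 30, value 88
- item 1+item 2+item 3+item 4: volume 45, value 96
Minimum volume: 30 m³.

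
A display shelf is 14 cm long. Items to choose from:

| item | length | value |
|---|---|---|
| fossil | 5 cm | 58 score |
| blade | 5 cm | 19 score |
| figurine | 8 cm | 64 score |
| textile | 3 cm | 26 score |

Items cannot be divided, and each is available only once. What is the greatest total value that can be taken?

122 score

Check high-value combinations within 14 cm:
- fossil+figurine: length 5+8=13, value 58+64=122
- fossil+blade+textile: length 5+5+3=13, value 58+19+26=103
- figurine+textile: length 8+3=11, value 64+26=90
- fossil+textile: length 5+3=8, value 58+26=84
Best: 122 score.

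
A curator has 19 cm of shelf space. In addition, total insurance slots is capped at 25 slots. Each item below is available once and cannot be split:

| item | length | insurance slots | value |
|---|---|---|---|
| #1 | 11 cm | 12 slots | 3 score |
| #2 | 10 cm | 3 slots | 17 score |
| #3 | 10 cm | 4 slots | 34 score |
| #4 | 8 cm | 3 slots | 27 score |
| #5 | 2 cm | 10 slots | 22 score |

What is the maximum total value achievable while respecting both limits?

61 score

Feasible sets respecting both limits:
- #3+#4: length 18, insurance slots 7, value 61
- #3+#5: length 12, insurance slots 14, value 56
- #4+#5: length 10, insurance slots 13, value 49
Best: 61 score.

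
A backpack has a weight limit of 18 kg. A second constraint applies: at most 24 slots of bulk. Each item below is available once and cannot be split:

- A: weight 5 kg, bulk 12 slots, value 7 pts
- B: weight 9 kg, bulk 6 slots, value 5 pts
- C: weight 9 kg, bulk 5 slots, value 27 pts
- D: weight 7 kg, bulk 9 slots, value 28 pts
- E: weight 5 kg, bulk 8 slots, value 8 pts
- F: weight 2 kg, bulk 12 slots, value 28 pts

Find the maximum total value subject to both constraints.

Feasible sets respecting both limits:
- D+F: weight 9, bulk 21, value 56
- C+D: weight 16, bulk 14, value 55
- C+F: weight 11, bulk 17, value 55
Best: 56 pts.

56 pts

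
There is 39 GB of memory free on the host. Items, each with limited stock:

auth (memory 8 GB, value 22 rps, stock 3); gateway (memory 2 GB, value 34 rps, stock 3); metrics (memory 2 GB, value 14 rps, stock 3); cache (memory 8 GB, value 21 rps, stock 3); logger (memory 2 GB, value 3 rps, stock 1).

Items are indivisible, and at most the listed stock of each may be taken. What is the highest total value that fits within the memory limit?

213 rps

Best selections within memory 39 and stock limits:
- 3×auth + 3×gateway + 3×metrics + 1×logger: memory 38, value 213
- 2×auth + 3×gateway + 3×metrics + 1×cache + 1×logger: memory 38, value 212
Best: 213 rps.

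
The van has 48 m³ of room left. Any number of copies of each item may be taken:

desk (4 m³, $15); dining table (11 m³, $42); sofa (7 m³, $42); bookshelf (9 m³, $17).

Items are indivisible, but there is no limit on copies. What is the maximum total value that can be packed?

Best value-per-unit is sofa at 42/7; filling with it alone gives 6×42 = 252.
Optimal mix: 1×desk + 6×sofa → volume 46, value 267.

$267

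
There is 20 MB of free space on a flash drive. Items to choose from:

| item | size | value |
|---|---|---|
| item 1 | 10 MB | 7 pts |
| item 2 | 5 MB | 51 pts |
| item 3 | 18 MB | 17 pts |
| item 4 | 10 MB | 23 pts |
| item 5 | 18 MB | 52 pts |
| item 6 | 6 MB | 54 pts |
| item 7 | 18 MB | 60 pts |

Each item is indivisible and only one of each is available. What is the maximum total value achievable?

105 pts

Check high-value combinations within 20 MB:
- item 2+item 6: size 5+6=11, value 51+54=105
- item 4+item 6: size 10+6=16, value 23+54=77
- item 2+item 4: size 5+10=15, value 51+23=74
- item 1+item 6: size 10+6=16, value 7+54=61
Best: 105 pts.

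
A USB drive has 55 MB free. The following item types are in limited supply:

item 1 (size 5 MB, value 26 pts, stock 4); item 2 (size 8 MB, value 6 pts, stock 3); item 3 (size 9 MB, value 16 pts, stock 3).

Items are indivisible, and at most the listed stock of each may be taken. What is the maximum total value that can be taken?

158 pts

Best selections within size 55 and stock limits:
- 4×item 1 + 1×item 2 + 3×item 3: size 55, value 158
- 4×item 1 + 3×item 3: size 47, value 152
- 4×item 1 + 2×item 2 + 2×item 3: size 54, value 148
- 4×item 1 + 1×item 2 + 2×item 3: size 46, value 142
Best: 158 pts.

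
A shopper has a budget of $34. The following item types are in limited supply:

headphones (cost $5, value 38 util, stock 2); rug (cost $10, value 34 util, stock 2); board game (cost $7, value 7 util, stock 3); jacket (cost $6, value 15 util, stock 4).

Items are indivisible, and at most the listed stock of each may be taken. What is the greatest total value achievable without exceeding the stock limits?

Top feasible selections:
- 2×headphones + 2×rug: cost 30, value 144
- 2×headphones + 1×rug + 2×jacket: cost 32, value 140
- 2×headphones + 4×jacket: cost 34, value 136
- 2×headphones + 1×rug + 1×board game + 1×jacket: cost 33, value 132
Best: 144 util.

144 util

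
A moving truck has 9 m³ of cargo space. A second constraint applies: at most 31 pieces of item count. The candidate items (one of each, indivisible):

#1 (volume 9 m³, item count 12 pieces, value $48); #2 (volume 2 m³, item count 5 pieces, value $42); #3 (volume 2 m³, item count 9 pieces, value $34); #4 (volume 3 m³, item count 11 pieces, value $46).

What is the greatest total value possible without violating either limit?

$122

Feasible sets respecting both limits:
- #2+#3+#4: volume 7, item count 25, value 122
- #2+#4: volume 5, item count 16, value 88
- #3+#4: volume 5, item count 20, value 80
- #2+#3: volume 4, item count 14, value 76
Best: $122.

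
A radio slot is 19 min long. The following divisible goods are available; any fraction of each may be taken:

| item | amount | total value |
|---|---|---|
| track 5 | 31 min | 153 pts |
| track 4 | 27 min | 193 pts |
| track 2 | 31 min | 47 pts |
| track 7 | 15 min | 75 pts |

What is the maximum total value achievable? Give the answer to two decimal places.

135.81

Take in order of value per unit:
- track 4 (193/27 per unit): 19 of 27 → value 19×193/27 = 135.8148, running total 135.81
Total 135.81.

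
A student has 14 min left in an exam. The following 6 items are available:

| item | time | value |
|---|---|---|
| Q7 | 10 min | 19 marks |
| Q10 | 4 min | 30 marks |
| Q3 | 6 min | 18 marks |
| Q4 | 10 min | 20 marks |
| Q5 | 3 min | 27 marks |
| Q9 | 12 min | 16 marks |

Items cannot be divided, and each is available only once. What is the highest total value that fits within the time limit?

This is a 0/1 knapsack; check combinations near the capacity.
- Q10+Q3+Q5: time 4+6+3=13, value 30+18+27=75
- Q10+Q5: time 4+3=7, value 30+27=57
- Q10+Q4: time 4+10=14, value 30+20=50
- Q7+Q10: time 10+4=14, value 19+30=49
Best: 75 marks.

75 marks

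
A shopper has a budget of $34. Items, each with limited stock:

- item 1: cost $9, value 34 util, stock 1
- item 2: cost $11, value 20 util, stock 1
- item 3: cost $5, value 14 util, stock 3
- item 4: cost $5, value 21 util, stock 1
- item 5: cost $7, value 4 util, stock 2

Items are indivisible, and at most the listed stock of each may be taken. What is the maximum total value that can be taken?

Best selections within cost 34 and stock limits:
- 1×item 1 + 3×item 3 + 1×item 4: cost 29, value 97
- 1×item 1 + 1×item 2 + 1×item 3 + 1×item 4: cost 30, value 89
- 1×item 1 + 2×item 3 + 1×item 4 + 1×item 5: cost 31, value 87
- 1×item 1 + 2×item 3 + 1×item 4: cost 24, value 83
Best: 97 util.

97 util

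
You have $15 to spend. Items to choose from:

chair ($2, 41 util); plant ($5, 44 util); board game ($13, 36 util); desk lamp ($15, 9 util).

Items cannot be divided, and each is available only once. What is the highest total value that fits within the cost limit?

85 util

Check high-value combinations within $15:
- chair+plant: cost 2+5=7, value 41+44=85
- chair+board game: cost 2+13=15, value 41+36=77
- plant: cost 5, value 44
Best: 85 util.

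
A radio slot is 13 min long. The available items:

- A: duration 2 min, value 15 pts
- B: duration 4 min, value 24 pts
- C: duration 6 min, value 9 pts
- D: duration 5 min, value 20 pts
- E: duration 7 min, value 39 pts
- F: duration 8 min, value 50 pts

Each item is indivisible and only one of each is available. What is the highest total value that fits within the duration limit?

This is a 0/1 knapsack; check combinations near the capacity.
- A+B+E: duration 2+4+7=13, value 15+24+39=78
- B+F: duration 4+8=12, value 24+50=74
- D+F: duration 5+8=13, value 20+50=70
- A+F: duration 2+8=10, value 15+50=65
- B+E: duration 4+7=11, value 24+39=63
Best: 78 pts.

78 pts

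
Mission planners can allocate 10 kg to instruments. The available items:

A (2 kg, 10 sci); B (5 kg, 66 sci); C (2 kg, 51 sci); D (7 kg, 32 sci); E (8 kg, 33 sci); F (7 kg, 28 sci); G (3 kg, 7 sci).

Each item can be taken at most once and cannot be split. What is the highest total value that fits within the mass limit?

Check high-value combinations within 10 kg:
- A+B+C: mass 2+5+2=9, value 10+66+51=127
- B+C+G: mass 5+2+3=10, value 66+51+7=124
- B+C: mass 5+2=7, value 66+51=117
Best: 127 sci.

127 sci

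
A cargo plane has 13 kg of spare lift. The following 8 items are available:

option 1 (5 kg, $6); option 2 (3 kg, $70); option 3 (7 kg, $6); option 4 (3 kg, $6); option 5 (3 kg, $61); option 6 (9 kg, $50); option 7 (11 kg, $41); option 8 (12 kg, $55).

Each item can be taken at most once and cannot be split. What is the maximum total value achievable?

This is a 0/1 knapsack; check combinations near the capacity.
- option 2+option 4+option 5: weight 3+3+3=9, value 70+6+61=137
- option 1+option 2+option 5: weight 5+3+3=11, value 6+70+61=137
- option 2+option 3+option 5: weight 3+7+3=13, value 70+6+61=137
- option 2+option 5: weight 3+3=6, value 70+61=131
Best: $137.

$137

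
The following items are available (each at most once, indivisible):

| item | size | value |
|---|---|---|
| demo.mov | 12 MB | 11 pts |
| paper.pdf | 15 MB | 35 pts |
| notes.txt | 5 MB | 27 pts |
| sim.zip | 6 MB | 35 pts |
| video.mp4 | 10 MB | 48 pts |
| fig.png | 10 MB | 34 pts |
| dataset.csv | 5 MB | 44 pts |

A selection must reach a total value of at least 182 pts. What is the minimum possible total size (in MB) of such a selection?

Subsets with value ≥ 182, sorted by total size:
- notes.txt+sim.zip+video.mp4+fig.png+dataset.csv: size 36, value 188
- paper.pdf+notes.txt+sim.zip+video.mp4+dataset.csv: size 41, value 189
- paper.pdf+notes.txt+video.mp4+fig.png+dataset.csv: size 45, value 188
- paper.pdf+sim.zip+video.mp4+fig.png+dataset.csv: size 46, value 196
Minimum size: 36 MB.

36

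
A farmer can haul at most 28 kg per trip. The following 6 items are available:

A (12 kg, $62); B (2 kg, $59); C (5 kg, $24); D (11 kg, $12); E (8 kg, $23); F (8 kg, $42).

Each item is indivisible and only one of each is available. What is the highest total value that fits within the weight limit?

$187

This is a 0/1 knapsack; check combinations near the capacity.
- A+B+C+F: weight 12+2+5+8=27, value 62+59+24+42=187
- A+B+C+E: weight 12+2+5+8=27, value 62+59+24+23=168
- A+B+F: weight 12+2+8=22, value 62+59+42=163
- B+C+E+F: weight 2+5+8+8=23, value 59+24+23+42=148
Best: $187.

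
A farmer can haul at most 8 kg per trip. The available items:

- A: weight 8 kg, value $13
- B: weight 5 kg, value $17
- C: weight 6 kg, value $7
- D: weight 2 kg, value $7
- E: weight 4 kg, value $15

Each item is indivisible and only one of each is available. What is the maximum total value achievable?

This is a 0/1 knapsack; check combinations near the capacity.
- B+D: weight 5+2=7, value 17+7=24
- D+E: weight 2+4=6, value 7+15=22
- B: weight 5, value 17
Best: $24.

$24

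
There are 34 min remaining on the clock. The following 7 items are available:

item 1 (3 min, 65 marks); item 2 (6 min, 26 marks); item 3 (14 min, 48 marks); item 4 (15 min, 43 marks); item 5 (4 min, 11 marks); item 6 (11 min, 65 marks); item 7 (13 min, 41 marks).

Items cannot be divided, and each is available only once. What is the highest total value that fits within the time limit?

204 marks

This is a 0/1 knapsack; check combinations near the capacity.
- item 1+item 2+item 3+item 6: time 3+6+14+11=34, value 65+26+48+65=204
- item 1+item 2+item 6+item 7: time 3+6+11+13=33, value 65+26+65+41=197
- item 1+item 3+item 5+item 6: time 3+14+4+11=32, value 65+48+11+65=189
- item 1+item 4+item 5+item 6: time 3+15+4+11=33, value 65+43+11+65=184
Best: 204 marks.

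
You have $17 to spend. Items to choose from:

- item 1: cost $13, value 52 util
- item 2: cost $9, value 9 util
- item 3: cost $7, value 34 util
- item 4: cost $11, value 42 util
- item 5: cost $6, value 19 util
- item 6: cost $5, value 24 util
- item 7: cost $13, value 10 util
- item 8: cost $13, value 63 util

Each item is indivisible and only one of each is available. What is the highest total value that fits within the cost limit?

Check high-value combinations within $17:
- item 4+item 6: cost 11+5=16, value 42+24=66
- item 8: cost 13, value 63
- item 4+item 5: cost 11+6=17, value 42+19=61
Best: 66 util.

66 util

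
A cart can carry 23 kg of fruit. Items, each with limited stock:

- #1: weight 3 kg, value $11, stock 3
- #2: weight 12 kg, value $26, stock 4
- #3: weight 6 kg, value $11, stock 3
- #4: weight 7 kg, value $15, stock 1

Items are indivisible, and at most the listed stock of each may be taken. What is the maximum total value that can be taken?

Best selections within weight 23 and stock limits:
- 3×#1 + 1×#2: weight 21, value 59
- 3×#1 + 1×#3 + 1×#4: weight 22, value 59
- 3×#1 + 2×#3: weight 21, value 55
- 1×#1 + 1×#2 + 1×#4: weight 22, value 52
Best: $59.

$59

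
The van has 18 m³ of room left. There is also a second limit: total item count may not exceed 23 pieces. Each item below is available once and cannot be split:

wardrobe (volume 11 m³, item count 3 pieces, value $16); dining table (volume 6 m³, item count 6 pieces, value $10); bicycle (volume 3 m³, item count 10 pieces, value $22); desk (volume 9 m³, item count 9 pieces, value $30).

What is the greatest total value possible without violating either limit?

$52

Feasible sets respecting both limits:
- bicycle+desk: volume 12, item count 19, value 52
- dining table+desk: volume 15, item count 15, value 40
- wardrobe+bicycle: volume 14, item count 13, value 38
- dining table+bicycle: volume 9, item count 16, value 32
Best: $52.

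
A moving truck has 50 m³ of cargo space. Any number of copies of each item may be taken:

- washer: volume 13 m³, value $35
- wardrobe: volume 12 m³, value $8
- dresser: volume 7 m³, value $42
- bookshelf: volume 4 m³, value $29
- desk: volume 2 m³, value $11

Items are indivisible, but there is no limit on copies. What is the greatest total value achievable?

$359

Best value-per-unit is bookshelf at 29/4; filling with it alone gives 12×29 = 348.
Optimal mix: 12×bookshelf + 1×desk → volume 50, value 359.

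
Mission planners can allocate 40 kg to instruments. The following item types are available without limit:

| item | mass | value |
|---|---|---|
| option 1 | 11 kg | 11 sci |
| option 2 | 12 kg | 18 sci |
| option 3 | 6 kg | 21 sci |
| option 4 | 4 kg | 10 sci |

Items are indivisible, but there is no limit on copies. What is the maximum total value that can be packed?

Best value-per-unit is option 3 at 21/6; filling with it alone gives 6×21 = 126.
Optimal mix: 6×option 3 + 1×option 4 → mass 40, value 136.

136 sci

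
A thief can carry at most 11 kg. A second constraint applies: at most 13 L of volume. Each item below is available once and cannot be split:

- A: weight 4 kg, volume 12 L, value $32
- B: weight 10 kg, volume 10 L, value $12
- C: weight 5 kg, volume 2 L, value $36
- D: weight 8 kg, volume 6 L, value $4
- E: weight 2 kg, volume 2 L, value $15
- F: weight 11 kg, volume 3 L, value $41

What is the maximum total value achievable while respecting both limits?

$51

Feasible sets respecting both limits:
- C+E: weight 7, volume 4, value 51
- F: weight 11, volume 3, value 41
- C: weight 5, volume 2, value 36
Best: $51.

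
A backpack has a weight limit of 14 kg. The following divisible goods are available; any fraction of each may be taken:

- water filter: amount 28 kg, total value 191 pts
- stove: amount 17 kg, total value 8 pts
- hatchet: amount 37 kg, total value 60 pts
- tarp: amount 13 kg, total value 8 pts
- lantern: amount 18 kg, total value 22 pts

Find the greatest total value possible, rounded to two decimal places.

Take in order of value per unit:
- water filter (191/28 per unit): 14 of 28 → value 14×191/28 = 95.5000, running total 95.50
Total 95.50.

95.50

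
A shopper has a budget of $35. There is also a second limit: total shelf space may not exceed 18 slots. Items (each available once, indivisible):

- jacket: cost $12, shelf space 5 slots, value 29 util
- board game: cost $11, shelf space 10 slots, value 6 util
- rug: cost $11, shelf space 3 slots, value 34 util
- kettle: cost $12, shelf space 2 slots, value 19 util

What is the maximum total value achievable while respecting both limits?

82 util

Feasible sets respecting both limits:
- jacket+rug+kettle: cost 35, shelf space 10, value 82
- jacket+board game+rug: cost 34, shelf space 18, value 69
- jacket+rug: cost 23, shelf space 8, value 63
- board game+rug+kettle: cost 34, shelf space 15, value 59
Best: 82 util.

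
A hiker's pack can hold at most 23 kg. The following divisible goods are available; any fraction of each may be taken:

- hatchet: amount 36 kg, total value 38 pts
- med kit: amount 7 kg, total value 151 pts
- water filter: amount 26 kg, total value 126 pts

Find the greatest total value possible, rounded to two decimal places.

Take in order of value per unit:
- med kit (151/7 per unit): all 7 → value 151, running total 151.00
- water filter (126/26 per unit): 16 of 26 → value 16×126/26 = 77.5385, running total 228.54
Total 228.54.

228.54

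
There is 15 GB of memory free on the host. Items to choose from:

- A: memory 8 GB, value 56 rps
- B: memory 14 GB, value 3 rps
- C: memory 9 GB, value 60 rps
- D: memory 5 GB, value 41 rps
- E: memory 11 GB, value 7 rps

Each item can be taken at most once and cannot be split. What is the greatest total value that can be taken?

This is a 0/1 knapsack; check combinations near the capacity.
- C+D: memory 9+5=14, value 60+41=101
- A+D: memory 8+5=13, value 56+41=97
- C: memory 9, value 60
- A: memory 8, value 56
Best: 101 rps.

101 rps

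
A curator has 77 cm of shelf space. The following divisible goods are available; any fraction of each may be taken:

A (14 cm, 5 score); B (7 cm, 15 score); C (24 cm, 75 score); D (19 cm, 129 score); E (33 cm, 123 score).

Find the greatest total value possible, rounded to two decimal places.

Take in order of value per unit:
- D (129/19 per unit): all 19 → value 129, running total 129.00
- E (123/33 per unit): all 33 → value 123, running total 252.00
- C (75/24 per unit): all 24 → value 75, running total 327.00
- B (15/7 per unit): 1 of 7 → value 1×15/7 = 2.1429, running total 329.14
Total 329.14.

329.14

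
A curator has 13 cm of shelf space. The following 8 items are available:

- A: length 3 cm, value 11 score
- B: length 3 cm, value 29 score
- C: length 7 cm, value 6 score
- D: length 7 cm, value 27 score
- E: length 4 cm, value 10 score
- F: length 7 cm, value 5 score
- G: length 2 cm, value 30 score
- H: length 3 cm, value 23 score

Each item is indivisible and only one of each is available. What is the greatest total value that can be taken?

This is a 0/1 knapsack; check combinations near the capacity.
- A+B+G+H: length 3+3+2+3=11, value 11+29+30+23=93
- B+E+G+H: length 3+4+2+3=12, value 29+10+30+23=92
- B+D+G: length 3+7+2=12, value 29+27+30=86
Best: 93 score.

93 score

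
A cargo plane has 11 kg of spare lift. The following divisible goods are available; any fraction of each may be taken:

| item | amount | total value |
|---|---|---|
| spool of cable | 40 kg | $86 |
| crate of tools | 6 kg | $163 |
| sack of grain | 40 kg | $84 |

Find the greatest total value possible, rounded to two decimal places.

Take in order of value per unit:
- crate of tools (163/6 per unit): all 6 → value 163, running total 163.00
- spool of cable (86/40 per unit): 5 of 40 → value 5×86/40 = 10.7500, running total 173.75
Total 173.75.

173.75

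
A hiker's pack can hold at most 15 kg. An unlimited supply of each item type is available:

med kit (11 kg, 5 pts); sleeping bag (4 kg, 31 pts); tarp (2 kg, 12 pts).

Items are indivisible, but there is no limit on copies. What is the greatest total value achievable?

Best value-per-unit is sleeping bag at 31/4; filling with it alone gives 3×31 = 93.
Optimal mix: 3×sleeping bag + 1×tarp → weight 14, value 105.

105 pts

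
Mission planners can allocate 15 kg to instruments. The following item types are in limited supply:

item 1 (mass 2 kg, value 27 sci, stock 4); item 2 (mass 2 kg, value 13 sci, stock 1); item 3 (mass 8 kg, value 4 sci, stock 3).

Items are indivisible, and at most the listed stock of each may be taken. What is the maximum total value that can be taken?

121 sci

Best selections within mass 15 and stock limits:
- 4×item 1 + 1×item 2: mass 10, value 121
- 4×item 1: mass 8, value 108
- 3×item 1 + 1×item 2: mass 8, value 94
Best: 121 sci.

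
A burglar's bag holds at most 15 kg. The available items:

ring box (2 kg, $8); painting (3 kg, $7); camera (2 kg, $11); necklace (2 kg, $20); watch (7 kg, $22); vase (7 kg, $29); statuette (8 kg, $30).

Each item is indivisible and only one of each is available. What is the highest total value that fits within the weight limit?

Check high-value combinations within 15 kg:
- ring box+camera+necklace+statuette: weight 2+2+2+8=14, value 8+11+20+30=69
- ring box+camera+necklace+vase: weight 2+2+2+7=13, value 8+11+20+29=68
- painting+camera+necklace+statuette: weight 3+2+2+8=15, value 7+11+20+30=68
- painting+camera+necklace+vase: weight 3+2+2+7=14, value 7+11+20+29=67
Best: $69.

$69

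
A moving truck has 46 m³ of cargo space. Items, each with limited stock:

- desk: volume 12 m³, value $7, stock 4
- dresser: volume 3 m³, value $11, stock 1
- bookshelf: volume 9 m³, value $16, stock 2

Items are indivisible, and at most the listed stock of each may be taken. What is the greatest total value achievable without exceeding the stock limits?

$57

Top feasible selections:
- 2×desk + 1×dresser + 2×bookshelf: volume 45, value 57
- 1×desk + 1×dresser + 2×bookshelf: volume 33, value 50
- 2×desk + 2×bookshelf: volume 42, value 46
Best: $57.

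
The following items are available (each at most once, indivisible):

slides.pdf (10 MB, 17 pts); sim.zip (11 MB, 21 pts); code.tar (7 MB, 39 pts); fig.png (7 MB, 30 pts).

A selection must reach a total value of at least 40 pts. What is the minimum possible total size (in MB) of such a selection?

Subsets with value ≥ 40, sorted by total size:
- code.tar+fig.png: size 14, value 69
- slides.pdf+code.tar: size 17, value 56
Minimum size: 14 MB.

14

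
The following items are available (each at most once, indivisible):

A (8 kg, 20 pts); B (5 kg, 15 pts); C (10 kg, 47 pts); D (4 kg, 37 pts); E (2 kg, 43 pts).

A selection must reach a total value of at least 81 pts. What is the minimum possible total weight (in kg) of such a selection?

Subsets with value ≥ 81, sorted by total weight:
- B+D+E: weight 11, value 95
- C+E: weight 12, value 90
Minimum weight: 11 kg.

11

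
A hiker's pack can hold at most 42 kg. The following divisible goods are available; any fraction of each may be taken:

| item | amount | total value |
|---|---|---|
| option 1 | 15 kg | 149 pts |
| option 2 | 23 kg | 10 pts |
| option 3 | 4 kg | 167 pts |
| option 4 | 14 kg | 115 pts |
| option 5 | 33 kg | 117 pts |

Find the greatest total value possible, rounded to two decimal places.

Take in order of value per unit:
- option 3 (167/4 per unit): all 4 → value 167, running total 167.00
- option 1 (149/15 per unit): all 15 → value 149, running total 316.00
- option 4 (115/14 per unit): all 14 → value 115, running total 431.00
- option 5 (117/33 per unit): 9 of 33 → value 9×117/33 = 31.9091, running total 462.91
Total 462.91.

462.91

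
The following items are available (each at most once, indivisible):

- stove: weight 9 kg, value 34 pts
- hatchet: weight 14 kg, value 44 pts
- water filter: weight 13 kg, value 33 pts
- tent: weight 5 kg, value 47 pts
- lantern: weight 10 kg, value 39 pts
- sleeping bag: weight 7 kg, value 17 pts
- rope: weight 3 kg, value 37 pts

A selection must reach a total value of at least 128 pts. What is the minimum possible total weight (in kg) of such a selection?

Subsets with value ≥ 128, sorted by total weight:
- hatchet+tent+rope: weight 22, value 128
- stove+tent+sleeping bag+rope: weight 24, value 135
- tent+lantern+sleeping bag+rope: weight 25, value 140
Minimum weight: 22 kg.

22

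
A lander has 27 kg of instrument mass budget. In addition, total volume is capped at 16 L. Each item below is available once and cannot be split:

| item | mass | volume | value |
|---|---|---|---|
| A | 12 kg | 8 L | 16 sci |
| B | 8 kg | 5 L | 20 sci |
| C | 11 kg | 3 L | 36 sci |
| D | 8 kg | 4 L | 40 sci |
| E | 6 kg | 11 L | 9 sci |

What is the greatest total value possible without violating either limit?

Feasible sets respecting both limits:
- B+C+D: mass 27, volume 12, value 96
- C+D: mass 19, volume 7, value 76
- B+D: mass 16, volume 9, value 60
Best: 96 sci.

96 sci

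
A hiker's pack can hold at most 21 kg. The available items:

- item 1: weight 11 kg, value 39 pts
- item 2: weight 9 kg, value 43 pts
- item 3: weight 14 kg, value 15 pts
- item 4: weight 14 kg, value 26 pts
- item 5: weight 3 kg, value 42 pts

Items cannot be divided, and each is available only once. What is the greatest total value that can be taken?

This is a 0/1 knapsack; check combinations near the capacity.
- item 2+item 5: weight 9+3=12, value 43+42=85
- item 1+item 2: weight 11+9=20, value 39+43=82
- item 1+item 5: weight 11+3=14, value 39+42=81
- item 4+item 5: weight 14+3=17, value 26+42=68
Best: 85 pts.

85 pts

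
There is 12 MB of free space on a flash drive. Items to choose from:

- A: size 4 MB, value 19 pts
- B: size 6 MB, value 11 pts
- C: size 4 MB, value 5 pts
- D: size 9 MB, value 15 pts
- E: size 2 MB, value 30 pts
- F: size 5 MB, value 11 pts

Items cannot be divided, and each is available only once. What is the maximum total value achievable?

60 pts

Check high-value combinations within 12 MB:
- A+E+F: size 4+2+5=11, value 19+30+11=60
- A+B+E: size 4+6+2=12, value 19+11+30=60
- A+C+E: size 4+4+2=10, value 19+5+30=54
Best: 60 pts.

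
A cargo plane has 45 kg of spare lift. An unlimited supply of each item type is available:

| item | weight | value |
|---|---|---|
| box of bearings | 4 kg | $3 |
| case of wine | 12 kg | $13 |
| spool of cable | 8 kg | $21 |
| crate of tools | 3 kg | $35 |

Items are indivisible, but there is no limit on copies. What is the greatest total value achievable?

$525

Best value-per-unit is crate of tools at 35/3, and filling with it alone uses weight 15×3=45. No mix of the others beats 15×35 = 525.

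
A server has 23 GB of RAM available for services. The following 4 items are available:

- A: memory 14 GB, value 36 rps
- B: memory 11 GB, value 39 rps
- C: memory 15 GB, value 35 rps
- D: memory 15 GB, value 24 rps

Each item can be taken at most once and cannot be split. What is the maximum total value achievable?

Check high-value combinations within 23 GB:
- B: memory 11, value 39
- A: memory 14, value 36
- C: memory 15, value 35
- D: memory 15, value 24
Best: 39 rps.

39 rps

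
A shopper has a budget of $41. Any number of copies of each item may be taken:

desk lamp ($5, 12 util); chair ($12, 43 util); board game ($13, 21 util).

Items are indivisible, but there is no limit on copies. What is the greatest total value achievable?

141 util

Best value-per-unit is chair at 43/12; filling with it alone gives 3×43 = 129.
Optimal mix: 1×desk lamp + 3×chair → cost 41, value 141.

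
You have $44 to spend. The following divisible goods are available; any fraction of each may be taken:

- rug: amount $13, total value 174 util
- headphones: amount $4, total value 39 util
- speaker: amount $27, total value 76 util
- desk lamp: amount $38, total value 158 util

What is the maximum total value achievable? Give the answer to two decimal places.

Take in order of value per unit:
- rug (174/13 per unit): all 13 → value 174, running total 174.00
- headphones (39/4 per unit): all 4 → value 39, running total 213.00
- desk lamp (158/38 per unit): 27 of 38 → value 27×158/38 = 112.2632, running total 325.26
Total 325.26.

325.26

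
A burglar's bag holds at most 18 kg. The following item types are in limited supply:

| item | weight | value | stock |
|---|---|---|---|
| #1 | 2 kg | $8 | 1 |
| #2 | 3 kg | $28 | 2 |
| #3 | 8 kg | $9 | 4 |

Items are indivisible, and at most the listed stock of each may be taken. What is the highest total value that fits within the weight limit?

Best selections within weight 18 and stock limits:
- 1×#1 + 2×#2 + 1×#3: weight 16, value 73
- 2×#2 + 1×#3: weight 14, value 65
Best: $73.

$73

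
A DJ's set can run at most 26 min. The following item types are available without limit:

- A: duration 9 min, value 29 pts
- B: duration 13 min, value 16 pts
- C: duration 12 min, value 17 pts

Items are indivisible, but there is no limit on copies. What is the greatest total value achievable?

58 pts

Best value-per-unit is A at 29/9, and filling with it alone uses duration 2×9=18. No mix of the others beats 2×29 = 58.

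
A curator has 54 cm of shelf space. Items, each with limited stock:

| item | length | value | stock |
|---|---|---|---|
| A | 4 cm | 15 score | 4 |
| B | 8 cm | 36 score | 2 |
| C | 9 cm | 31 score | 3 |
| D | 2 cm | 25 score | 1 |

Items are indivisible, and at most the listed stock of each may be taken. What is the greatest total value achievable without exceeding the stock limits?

Top feasible selections:
- 2×A + 2×B + 3×C + 1×D: length 53, value 220
- 4×A + 2×B + 2×C + 1×D: length 52, value 219
- 4×A + 1×B + 3×C + 1×D: length 53, value 214
- 1×A + 2×B + 3×C + 1×D: length 49, value 205
Best: 220 score.

220 score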